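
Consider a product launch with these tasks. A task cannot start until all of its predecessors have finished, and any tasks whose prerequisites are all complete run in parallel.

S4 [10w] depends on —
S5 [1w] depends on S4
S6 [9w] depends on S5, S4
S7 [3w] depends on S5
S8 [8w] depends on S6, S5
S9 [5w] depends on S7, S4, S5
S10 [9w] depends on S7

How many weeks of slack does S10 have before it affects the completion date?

S4→S5→S6→S8 = 10+1+9+8 = 28 sets the makespan at 28 weeks.
Longest path through S10: 23 weeks (earliest finish 23, latest finish 28).
So S10 can slip 28 − 23 = 5 weeks.

5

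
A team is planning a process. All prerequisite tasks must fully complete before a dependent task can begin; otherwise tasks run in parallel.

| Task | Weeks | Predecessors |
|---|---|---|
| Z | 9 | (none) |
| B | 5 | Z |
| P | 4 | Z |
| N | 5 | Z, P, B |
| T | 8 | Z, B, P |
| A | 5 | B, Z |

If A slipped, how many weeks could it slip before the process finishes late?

Critical path: Z→B→T = 9+5+8 = 22, so the finish is 22 weeks.
A finishes as early as 19 and must finish by 22.
So A can slip 22 − 19 = 3 weeks.

3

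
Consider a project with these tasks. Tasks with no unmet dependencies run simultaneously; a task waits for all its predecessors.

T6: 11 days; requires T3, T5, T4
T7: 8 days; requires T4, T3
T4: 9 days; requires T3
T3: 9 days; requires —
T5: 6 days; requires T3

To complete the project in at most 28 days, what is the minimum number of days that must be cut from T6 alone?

1

Current finish: 29 days; target: 28.
T6 is on every critical path, so each day cut from T6 cuts the finish by one (this holds down to a finish of 26).
Need 29 − 28 = 1 day off T6 → T6 becomes 10 days, finish becomes 28.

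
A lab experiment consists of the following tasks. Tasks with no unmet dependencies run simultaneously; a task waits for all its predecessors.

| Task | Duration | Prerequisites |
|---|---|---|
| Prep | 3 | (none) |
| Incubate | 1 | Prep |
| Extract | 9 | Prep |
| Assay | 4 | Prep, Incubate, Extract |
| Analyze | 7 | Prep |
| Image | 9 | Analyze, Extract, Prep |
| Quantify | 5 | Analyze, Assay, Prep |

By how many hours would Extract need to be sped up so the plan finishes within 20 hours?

1

Current finish: 21 hours; target: 20.
Extract is on every critical path, so each hour cut from Extract cuts the finish by one (this holds down to a finish of 19).
Need 21 − 20 = 1 hour off Extract → Extract becomes 8 hours, finish becomes 20.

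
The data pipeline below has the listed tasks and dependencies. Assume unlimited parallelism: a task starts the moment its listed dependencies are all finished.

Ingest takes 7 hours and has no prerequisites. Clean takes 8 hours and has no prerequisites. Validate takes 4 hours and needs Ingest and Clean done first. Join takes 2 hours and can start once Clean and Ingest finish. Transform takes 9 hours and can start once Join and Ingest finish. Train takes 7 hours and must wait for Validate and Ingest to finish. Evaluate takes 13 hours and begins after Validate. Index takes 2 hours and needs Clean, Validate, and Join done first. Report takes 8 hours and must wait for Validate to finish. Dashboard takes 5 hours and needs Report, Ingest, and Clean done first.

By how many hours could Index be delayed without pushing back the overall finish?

11

The longest chain is Clean→Validate→Evaluate = 8+4+13 = 25; overall finish 25 hours.
The longest chain containing Index totals 14 hours.
So Index can slip 25 − 14 = 11 hours.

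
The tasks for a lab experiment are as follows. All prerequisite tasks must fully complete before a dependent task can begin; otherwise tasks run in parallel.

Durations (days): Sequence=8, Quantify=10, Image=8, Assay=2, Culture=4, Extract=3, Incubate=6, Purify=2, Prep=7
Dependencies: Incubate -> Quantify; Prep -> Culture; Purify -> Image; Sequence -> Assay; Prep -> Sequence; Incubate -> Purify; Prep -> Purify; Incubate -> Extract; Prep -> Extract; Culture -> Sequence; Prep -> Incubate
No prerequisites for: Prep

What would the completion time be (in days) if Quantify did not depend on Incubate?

Before: longest chain Prep→Incubate→Purify→Image = 7+6+2+8 = 23, finish 23.
Without Incubate→Quantify, Quantify's earliest start moves from 13 to 0.
New critical path: Prep→Incubate→Purify→Image = 7+6+2+8 = 23 ⇒ 23 days.

23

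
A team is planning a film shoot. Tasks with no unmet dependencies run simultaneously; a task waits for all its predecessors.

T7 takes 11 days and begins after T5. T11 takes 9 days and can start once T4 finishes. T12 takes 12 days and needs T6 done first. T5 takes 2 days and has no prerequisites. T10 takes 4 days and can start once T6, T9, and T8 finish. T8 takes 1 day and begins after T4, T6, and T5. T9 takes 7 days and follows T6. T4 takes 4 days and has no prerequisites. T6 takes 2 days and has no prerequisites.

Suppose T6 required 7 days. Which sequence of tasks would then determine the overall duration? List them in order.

As given, the longest chain is T6→T12 = 2+12 = 14, so the finish is 14 days.
T6 lies on that path, so at 7 days the path becomes 19 days.
No other chain overtakes it, so the finish is 19 days.

T6, T12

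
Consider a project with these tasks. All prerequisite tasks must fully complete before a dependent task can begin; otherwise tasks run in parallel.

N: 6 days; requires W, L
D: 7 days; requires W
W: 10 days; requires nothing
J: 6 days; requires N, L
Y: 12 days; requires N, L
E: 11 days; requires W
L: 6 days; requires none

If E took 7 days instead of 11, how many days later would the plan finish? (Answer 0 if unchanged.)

0

Critical path before the change: W→N→Y = 10+6+12 = 28 giving 28 days.
The longest path through E is only 21 days, so E has float 7.
No other chain overtakes it, so the finish is 28 days.
Change in finish: 28 − 28 = +0 days.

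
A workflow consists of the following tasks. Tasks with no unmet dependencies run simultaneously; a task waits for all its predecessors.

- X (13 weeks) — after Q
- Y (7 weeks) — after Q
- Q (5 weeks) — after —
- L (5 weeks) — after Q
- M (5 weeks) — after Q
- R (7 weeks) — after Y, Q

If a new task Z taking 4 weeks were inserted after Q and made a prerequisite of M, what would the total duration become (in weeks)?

Originally the workflow takes 19 weeks.
With Z inserted, M now waits for max(Q, Z).
New critical path: Q→Y→R = 5+7+7 = 19 ⇒ 19 weeks.

19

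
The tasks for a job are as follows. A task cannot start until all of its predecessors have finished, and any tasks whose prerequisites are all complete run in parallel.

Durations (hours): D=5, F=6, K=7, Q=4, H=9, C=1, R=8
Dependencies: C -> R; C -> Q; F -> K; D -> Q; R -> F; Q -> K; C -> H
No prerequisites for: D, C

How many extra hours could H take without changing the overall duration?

12

The longest chain is C→R→F→K = 1+8+6+7 = 22; overall finish 22 hours.
H finishes as early as 10 and must finish by 22.
Float = 22 − 10 = 12.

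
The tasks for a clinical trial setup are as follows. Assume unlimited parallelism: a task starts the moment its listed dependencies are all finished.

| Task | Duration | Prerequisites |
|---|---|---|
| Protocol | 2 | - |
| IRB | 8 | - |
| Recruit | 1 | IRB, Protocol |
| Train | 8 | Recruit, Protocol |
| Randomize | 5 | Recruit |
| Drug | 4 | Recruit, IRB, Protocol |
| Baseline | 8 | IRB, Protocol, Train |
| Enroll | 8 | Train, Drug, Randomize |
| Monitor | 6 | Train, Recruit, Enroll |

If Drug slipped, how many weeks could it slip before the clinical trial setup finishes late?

4

The longest chain is IRB→Recruit→Train→Enroll→Monitor = 8+1+8+8+6 = 31; overall finish 31 weeks.
Longest path through Drug: 27 weeks (earliest finish 13, latest finish 17).
Float = 31 − 27 = 4.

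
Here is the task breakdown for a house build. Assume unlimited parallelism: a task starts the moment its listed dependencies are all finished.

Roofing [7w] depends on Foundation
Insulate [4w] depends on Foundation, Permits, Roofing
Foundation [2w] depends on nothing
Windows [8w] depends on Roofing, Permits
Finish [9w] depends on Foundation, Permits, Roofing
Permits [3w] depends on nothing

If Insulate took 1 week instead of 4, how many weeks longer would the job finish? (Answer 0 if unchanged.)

Baseline: Foundation→Roofing→Finish = 2+7+9 = 18 → 18 weeks.
Insulate is off the critical path — its longest chain is 13 weeks, giving 5 of slack.
That remains the longest chain; total 18 weeks.
Change in finish: 18 − 18 = +0 weeks.

0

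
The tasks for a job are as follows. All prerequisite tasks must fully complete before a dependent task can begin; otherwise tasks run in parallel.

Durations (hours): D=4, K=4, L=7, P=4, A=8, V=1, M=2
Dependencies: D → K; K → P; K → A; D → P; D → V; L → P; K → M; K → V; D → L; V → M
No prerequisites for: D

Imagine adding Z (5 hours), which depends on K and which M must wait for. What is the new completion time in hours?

Originally the job takes 16 hours.
With Z inserted, M now waits for max(V, K, Z).
New critical path: D→K→A = 4+4+8 = 16 ⇒ 16 hours.

16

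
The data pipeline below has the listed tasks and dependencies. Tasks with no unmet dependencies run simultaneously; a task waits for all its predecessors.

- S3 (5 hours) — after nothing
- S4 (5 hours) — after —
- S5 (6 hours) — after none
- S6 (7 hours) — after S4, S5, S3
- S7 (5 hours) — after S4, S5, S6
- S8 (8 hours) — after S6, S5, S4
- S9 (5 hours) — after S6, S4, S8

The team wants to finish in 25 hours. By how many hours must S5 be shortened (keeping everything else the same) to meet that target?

Current finish: 26 hours; target: 25.
S5 is on every critical path, so each hour cut from S5 cuts the finish by one (this holds down to a finish of 25).
Need 26 − 25 = 1 hour off S5 → S5 becomes 5 hours, finish becomes 25.

1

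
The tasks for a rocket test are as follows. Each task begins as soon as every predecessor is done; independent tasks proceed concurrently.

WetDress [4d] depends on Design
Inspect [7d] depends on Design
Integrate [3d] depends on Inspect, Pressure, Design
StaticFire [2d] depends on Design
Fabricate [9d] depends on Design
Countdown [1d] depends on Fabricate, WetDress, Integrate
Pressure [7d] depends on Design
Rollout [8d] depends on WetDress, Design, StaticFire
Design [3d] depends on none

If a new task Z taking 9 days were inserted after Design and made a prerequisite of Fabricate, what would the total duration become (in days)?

22

Originally the project takes 15 days.
With Z inserted, Fabricate now waits for max(Design, Z).
New critical path: Design→Z→Fabricate→Countdown = 3+9+9+1 = 22 ⇒ 22 days.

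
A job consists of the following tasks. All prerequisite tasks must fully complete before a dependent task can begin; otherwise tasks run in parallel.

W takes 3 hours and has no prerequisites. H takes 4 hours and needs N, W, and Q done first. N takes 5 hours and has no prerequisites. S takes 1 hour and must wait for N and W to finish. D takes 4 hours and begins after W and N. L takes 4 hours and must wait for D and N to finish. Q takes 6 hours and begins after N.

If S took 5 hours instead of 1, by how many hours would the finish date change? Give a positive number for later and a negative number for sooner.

0

Actual critical path: N→Q→H = 5+6+4 = 15 ⇒ 15 hours.
S is off the critical path — its longest chain is 6 hours, giving 9 of slack.
That remains the longest chain; total 15 hours.
Change in finish: 15 − 15 = +0 hours.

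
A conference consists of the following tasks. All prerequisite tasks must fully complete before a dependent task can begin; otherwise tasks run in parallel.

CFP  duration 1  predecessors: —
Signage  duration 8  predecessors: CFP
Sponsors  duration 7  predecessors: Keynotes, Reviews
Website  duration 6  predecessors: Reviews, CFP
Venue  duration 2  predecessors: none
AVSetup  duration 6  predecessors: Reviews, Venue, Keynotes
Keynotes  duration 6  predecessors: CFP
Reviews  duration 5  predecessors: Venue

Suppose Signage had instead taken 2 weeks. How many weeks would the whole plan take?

14

Actual critical path: Venue→Reviews→Sponsors = 2+5+7 = 14 ⇒ 14 weeks.
The longest path through Signage is only 9 weeks, so Signage has float 5.
That remains the longest chain; total 14 weeks.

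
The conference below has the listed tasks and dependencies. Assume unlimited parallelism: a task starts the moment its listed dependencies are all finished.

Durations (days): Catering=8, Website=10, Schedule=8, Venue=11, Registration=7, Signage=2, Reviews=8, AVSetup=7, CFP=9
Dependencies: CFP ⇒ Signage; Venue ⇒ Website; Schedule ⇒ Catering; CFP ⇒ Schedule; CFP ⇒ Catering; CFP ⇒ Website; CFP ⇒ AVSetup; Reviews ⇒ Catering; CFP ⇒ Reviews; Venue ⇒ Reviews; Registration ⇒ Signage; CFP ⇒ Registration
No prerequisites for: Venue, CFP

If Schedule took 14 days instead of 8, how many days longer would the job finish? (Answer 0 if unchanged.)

4

Baseline: Venue→Reviews→Catering = 11+8+8 = 27 → 27 days.
Schedule has 2 days of float (longest path through it is 25).
New critical path: CFP→Schedule→Catering = 9+14+8 = 31 ⇒ 31 days.
Change in finish: 31 − 27 = +4 days.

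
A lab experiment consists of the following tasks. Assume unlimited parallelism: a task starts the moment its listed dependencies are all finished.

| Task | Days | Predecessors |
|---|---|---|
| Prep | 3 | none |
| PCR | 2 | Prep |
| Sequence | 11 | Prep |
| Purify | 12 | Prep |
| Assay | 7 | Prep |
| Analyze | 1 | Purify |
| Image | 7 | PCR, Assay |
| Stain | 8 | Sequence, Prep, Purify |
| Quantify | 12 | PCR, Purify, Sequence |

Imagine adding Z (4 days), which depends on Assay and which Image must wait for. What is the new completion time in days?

27

Originally the project takes 27 days.
With Z inserted, Image now waits for max(PCR, Assay, Z).
New critical path: Prep→Purify→Quantify = 3+12+12 = 27 ⇒ 27 days.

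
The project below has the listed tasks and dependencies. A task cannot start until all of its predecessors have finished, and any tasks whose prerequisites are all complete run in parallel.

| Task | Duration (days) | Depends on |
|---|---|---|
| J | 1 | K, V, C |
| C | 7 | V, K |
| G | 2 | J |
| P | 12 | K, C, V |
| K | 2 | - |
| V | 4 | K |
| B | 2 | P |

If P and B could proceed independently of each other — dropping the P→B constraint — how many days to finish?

25

Original critical path: K→V→C→P→B = 2+4+7+12+2 = 27 ⇒ 27 days.
Without P→B, B's earliest start moves from 25 to 0.
After: K→V→C→P = 2+4+7+12 = 25 → 25 days.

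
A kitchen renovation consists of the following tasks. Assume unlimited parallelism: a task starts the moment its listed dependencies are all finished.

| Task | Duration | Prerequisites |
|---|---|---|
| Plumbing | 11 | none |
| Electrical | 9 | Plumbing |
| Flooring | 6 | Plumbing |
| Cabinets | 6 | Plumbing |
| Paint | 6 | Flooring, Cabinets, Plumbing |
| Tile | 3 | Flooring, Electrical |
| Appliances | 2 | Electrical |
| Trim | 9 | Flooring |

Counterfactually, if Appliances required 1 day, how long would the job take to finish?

26

As given, the longest chain is Plumbing→Flooring→Trim = 11+6+9 = 26, so the finish is 26 days.
Appliances is off the critical path — its longest chain is 22 days, giving 4 of slack.
No other chain overtakes it, so the finish is 26 days.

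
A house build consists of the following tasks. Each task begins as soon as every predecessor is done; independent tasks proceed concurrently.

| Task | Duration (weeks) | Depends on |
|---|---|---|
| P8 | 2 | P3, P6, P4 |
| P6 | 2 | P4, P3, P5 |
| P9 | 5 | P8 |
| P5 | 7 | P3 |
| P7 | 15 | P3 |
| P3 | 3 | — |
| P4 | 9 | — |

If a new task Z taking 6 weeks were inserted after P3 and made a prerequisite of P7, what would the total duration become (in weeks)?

24

Originally the job takes 19 weeks.
With Z inserted, P7 now waits for max(P3, Z).
New critical path: P3→Z→P7 = 3+6+15 = 24 ⇒ 24 weeks.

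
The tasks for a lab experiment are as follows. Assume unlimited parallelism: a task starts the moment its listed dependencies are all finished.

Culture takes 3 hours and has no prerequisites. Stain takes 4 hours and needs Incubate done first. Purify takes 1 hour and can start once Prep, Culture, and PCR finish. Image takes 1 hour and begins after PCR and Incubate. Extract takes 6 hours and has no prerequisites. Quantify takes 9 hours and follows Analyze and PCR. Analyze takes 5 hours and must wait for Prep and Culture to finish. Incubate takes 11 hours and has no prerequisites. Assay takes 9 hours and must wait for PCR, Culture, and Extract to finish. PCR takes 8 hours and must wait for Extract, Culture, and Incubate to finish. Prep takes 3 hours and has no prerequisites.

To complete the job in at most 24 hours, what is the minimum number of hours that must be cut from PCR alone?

Current finish: 28 hours; target: 24.
PCR is on every critical path, so each hour cut from PCR cuts the finish by one (this holds down to a finish of 21).
Need 28 − 24 = 4 hours off PCR → PCR becomes 4 hours, finish becomes 24.

4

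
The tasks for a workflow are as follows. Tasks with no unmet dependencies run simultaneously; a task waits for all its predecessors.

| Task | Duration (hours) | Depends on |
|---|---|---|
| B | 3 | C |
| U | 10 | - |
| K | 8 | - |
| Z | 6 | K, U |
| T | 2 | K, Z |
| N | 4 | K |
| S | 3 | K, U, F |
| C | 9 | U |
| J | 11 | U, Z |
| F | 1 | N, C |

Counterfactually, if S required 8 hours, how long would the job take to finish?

28

Baseline: U→Z→J = 10+6+11 = 27 → 27 hours.
S is off the critical path — its longest chain is 23 hours, giving 4 of slack.
New critical path: U→C→F→S = 10+9+1+8 = 28 ⇒ 28 hours.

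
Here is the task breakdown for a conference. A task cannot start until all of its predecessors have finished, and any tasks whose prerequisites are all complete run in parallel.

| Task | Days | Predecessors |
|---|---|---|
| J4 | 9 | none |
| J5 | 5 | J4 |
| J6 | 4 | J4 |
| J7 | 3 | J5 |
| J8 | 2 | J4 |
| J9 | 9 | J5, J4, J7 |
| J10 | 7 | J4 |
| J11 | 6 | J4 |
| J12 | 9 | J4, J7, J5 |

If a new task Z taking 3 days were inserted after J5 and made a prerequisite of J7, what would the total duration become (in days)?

29

Originally the conference takes 26 days.
With Z inserted, J7 now waits for max(J5, Z).
New critical path: J4→J5→Z→J7→J9 = 9+5+3+3+9 = 29 ⇒ 29 days.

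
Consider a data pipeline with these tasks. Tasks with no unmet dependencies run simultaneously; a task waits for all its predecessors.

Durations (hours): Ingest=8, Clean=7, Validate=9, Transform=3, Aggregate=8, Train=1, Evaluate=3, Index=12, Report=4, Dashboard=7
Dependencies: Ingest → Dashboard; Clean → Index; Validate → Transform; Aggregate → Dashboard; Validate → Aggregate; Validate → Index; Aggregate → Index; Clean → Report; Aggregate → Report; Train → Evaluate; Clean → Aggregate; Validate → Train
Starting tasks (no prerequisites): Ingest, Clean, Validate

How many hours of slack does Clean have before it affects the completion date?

The longest chain is Validate→Aggregate→Index = 9+8+12 = 29; overall finish 29 hours.
Clean finishes as early as 7 and must finish by 9.
Slack of Clean = 2 − 0 = 2 hours.

2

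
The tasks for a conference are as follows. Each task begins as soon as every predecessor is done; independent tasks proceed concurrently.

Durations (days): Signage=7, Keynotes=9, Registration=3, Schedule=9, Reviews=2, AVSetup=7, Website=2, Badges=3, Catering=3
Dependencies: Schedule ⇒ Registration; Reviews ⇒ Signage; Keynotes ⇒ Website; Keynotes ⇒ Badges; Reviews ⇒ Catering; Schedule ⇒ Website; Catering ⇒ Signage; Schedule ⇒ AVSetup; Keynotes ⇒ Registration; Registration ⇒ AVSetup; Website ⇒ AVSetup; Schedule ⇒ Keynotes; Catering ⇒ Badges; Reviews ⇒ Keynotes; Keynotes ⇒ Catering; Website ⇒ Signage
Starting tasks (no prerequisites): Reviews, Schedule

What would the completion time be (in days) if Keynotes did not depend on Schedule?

Original critical path: Schedule→Keynotes→Registration→AVSetup = 9+9+3+7 = 28 ⇒ 28 days.
Without Schedule→Keynotes, Keynotes's earliest start moves from 9 to 2.
The longest chain is now Reviews→Keynotes→Registration→AVSetup = 2+9+3+7 = 21, so the conference takes 21 days.

21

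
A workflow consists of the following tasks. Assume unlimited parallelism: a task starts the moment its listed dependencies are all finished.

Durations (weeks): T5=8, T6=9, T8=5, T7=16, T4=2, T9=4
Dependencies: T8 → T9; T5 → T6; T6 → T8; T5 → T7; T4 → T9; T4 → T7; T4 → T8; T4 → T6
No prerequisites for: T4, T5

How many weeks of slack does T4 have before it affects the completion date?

6

Critical path: T5→T6→T8→T9 = 8+9+5+4 = 26, so the finish is 26 weeks.
The longest chain containing T4 totals 20 weeks.
So T4 can slip 8 − 2 = 6 weeks.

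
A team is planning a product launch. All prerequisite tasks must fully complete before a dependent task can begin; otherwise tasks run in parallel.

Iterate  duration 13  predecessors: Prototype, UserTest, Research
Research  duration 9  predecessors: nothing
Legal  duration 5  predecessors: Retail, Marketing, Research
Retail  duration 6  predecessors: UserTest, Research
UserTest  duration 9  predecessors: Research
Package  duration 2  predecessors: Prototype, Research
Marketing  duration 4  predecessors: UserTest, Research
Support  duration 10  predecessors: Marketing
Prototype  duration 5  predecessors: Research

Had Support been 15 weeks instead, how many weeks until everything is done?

37

Actual critical path: Research→UserTest→Marketing→Support = 9+9+4+10 = 32 ⇒ 32 weeks.
Support is on the critical path; changing it to 15 makes that path 37 weeks.
The critical path is still Research→UserTest→Marketing→Support; finish is now 37 weeks.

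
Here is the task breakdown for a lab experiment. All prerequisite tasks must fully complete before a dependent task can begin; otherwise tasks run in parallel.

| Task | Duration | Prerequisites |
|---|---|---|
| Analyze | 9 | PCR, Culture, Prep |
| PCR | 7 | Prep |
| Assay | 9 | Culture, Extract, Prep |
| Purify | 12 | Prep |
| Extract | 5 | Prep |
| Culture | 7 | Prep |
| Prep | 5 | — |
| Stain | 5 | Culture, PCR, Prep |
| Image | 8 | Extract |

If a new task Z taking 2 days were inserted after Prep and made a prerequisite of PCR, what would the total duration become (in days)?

Originally the schedule takes 21 days.
With Z inserted, PCR now waits for max(Prep, Z).
New critical path: Prep→Z→PCR→Analyze = 5+2+7+9 = 23 ⇒ 23 days.

23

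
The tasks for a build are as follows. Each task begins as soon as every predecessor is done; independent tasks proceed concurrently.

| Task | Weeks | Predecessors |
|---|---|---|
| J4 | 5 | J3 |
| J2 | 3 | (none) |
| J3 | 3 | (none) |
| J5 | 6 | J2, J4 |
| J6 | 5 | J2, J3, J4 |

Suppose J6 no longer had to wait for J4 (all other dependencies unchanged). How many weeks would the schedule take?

14

With the dependency in place, J3→J4→J5 = 3+5+6 = 14 sets the finish at 14 weeks.
Without J4→J6, J6's earliest start moves from 8 to 3.
After: J3→J4→J5 = 3+5+6 = 14 → 14 weeks.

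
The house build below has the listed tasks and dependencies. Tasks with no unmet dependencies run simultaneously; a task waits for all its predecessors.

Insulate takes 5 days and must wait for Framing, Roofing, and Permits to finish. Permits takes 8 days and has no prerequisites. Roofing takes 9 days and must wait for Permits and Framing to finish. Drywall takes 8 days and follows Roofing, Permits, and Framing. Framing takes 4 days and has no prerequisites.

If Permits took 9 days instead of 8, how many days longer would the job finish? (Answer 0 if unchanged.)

1

Actual critical path: Permits→Roofing→Drywall = 8+9+8 = 25 ⇒ 25 days.
Since Permits is critical, the +1 change carries straight to that chain (now 26 days).
No other chain overtakes it, so the finish is 26 days.
Change in finish: 26 − 25 = +1 days.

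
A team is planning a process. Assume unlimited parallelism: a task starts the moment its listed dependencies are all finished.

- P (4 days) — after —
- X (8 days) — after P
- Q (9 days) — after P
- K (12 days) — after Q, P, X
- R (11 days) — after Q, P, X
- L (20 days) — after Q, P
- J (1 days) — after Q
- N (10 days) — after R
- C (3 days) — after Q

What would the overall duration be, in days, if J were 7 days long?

34

Baseline: P→Q→R→N = 4+9+11+10 = 34 → 34 days.
J is off the critical path — its longest chain is 14 days, giving 20 of slack.
That remains the longest chain; total 34 days.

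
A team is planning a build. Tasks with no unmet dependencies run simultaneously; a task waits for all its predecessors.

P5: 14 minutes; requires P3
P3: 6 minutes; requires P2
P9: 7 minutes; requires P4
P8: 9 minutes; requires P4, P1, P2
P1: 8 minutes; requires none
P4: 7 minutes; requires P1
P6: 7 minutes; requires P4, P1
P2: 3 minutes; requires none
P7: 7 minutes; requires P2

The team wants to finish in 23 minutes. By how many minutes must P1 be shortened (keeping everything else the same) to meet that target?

1

Current finish: 24 minutes; target: 23.
P1 is on every critical path, so each minute cut from P1 cuts the finish by one (this holds down to a finish of 23).
Need 24 − 23 = 1 minute off P1 → P1 becomes 7 minutes, finish becomes 23.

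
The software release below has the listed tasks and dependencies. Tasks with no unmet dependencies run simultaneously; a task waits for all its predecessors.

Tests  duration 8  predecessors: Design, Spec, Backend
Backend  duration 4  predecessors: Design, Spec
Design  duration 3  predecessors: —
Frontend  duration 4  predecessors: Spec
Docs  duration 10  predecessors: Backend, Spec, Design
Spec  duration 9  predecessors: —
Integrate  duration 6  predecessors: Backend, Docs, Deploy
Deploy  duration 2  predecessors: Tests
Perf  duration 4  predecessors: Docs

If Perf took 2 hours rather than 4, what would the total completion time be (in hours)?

29

Actual critical path: Spec→Backend→Tests→Deploy→Integrate = 9+4+8+2+6 = 29 ⇒ 29 hours.
Perf has 2 hours of float (longest path through it is 27).
That remains the longest chain; total 29 hours.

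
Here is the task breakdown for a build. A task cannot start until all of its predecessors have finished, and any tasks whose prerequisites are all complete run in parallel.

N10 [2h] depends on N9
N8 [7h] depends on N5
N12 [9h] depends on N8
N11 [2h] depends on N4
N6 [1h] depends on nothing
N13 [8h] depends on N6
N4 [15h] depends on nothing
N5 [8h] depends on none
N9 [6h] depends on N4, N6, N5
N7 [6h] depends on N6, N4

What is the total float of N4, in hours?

1

N5→N8→N12 = 8+7+9 = 24 sets the makespan at 24 hours.
Longest path through N4: 23 hours (earliest finish 15, latest finish 16).
Float = 24 − 23 = 1.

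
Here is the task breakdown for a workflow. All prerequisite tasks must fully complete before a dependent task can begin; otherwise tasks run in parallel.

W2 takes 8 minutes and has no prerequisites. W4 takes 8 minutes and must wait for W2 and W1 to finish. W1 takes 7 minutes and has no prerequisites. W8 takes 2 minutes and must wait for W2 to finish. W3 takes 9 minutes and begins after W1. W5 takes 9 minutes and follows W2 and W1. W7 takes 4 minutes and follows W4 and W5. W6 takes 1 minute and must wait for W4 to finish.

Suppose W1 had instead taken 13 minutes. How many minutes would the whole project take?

26

Critical path before the change: W2→W5→W7 = 8+9+4 = 21 giving 21 minutes.
The longest path through W1 is only 20 minutes, so W1 has float 1.
The binding chain switches to W1→W5→W7 = 13+9+4 = 26; finish 26 minutes.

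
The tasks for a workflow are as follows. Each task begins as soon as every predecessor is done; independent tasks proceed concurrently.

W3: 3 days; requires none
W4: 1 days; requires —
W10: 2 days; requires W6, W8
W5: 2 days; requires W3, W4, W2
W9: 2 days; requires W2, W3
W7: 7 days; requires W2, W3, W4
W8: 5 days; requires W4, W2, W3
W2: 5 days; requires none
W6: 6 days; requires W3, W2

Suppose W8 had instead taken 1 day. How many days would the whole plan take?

Critical path before the change: W2→W6→W10 = 5+6+2 = 13 giving 13 days.
W8 has 1 day of float (longest path through it is 12).
The critical path is still W2→W6→W10; finish is now 13 days.

13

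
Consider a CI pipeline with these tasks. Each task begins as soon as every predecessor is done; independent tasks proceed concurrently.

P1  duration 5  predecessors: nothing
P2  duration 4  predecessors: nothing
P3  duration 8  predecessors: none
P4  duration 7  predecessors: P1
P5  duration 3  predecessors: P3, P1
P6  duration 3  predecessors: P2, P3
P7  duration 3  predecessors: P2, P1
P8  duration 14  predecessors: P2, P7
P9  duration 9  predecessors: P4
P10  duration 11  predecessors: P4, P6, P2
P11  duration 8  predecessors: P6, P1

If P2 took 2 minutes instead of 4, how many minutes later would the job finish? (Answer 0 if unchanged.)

Actual critical path: P1→P4→P10 = 5+7+11 = 23 ⇒ 23 minutes.
P2 has 2 minutes of float (longest path through it is 21).
That remains the longest chain; total 23 minutes.
Change in finish: 23 − 23 = +0 minutes.

0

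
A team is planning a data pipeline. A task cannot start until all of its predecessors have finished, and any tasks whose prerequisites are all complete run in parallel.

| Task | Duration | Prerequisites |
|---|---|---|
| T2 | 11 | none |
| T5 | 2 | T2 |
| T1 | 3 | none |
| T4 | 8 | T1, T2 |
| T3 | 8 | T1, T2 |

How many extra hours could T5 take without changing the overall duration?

6

T2→T3 = 11+8 = 19 sets the makespan at 19 hours.
Longest path through T5: 13 hours (earliest finish 13, latest finish 19).
Float = 19 − 13 = 6.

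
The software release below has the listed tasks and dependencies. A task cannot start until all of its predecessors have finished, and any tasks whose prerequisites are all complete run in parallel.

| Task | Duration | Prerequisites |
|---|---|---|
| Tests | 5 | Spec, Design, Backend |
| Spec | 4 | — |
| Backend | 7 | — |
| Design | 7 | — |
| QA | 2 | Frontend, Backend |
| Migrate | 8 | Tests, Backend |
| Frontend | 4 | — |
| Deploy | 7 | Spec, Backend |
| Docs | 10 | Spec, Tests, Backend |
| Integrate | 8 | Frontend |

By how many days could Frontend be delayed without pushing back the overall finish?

10

Critical path: Design→Tests→Docs = 7+5+10 = 22, so the finish is 22 days.
Frontend finishes as early as 4 and must finish by 14.
Slack of Frontend = 10 − 0 = 10 days.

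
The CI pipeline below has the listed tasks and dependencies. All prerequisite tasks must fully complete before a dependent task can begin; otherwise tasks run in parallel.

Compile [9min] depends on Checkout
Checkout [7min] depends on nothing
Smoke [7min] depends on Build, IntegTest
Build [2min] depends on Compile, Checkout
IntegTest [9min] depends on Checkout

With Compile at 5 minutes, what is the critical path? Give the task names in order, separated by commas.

Actual critical path: Checkout→Compile→Build→Smoke = 7+9+2+7 = 25 ⇒ 25 minutes.
Compile is on the critical path; changing it to 5 makes that path 21 minutes.
New critical path: Checkout→IntegTest→Smoke = 7+9+7 = 23 ⇒ 23 minutes.

Checkout, IntegTest, Smoke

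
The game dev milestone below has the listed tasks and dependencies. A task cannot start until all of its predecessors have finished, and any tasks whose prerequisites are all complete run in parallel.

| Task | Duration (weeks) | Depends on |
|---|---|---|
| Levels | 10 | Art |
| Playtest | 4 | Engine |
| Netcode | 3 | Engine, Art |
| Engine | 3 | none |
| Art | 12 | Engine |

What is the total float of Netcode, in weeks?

Critical path: Engine→Art→Levels = 3+12+10 = 25, so the finish is 25 weeks.
The longest chain containing Netcode totals 18 weeks.
Float = 25 − 18 = 7.

7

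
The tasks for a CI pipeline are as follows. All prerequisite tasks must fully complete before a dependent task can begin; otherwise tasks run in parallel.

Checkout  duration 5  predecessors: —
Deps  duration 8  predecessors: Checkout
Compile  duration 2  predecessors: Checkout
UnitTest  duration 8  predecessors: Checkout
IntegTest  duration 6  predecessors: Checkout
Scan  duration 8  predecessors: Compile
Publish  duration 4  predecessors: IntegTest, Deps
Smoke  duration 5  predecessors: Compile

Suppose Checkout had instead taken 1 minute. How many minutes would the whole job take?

Critical path before the change: Checkout→Deps→Publish = 5+8+4 = 17 giving 17 minutes.
Since Checkout is critical, the -4 change carries straight to that chain (now 13 minutes).
The critical path is still Checkout→Deps→Publish; finish is now 13 minutes.

13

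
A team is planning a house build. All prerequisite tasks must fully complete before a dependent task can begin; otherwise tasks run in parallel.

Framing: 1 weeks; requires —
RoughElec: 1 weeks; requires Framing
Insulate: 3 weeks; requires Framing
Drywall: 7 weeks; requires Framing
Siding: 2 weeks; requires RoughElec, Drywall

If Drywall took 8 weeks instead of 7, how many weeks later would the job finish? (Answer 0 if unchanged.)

As given, the longest chain is Framing→Drywall→Siding = 1+7+2 = 10, so the finish is 10 weeks.
Drywall is on the critical path; changing it to 8 makes that path 11 weeks.
The critical path is still Framing→Drywall→Siding; finish is now 11 weeks.
Change in finish: 11 − 10 = +1 weeks.

1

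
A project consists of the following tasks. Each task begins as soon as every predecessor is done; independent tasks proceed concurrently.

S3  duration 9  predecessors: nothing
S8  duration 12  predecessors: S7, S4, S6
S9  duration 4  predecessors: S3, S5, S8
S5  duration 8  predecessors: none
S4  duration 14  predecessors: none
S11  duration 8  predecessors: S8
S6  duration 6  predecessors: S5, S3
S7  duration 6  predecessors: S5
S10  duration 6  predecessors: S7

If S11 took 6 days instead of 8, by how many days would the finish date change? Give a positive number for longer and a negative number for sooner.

Critical path before the change: S3→S6→S8→S11 = 9+6+12+8 = 35 giving 35 days.
S11 lies on that path, so at 6 days the path becomes 33 days.
No other chain overtakes it, so the finish is 33 days.
Change in finish: 33 − 35 = -2 days.

-2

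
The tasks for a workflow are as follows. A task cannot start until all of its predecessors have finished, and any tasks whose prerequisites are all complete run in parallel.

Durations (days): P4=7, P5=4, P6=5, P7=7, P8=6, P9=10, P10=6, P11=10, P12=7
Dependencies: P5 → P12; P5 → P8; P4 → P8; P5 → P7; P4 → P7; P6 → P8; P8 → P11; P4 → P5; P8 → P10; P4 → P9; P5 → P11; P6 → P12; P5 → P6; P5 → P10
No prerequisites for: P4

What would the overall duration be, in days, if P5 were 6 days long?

As given, the longest chain is P4→P5→P6→P8→P11 = 7+4+5+6+10 = 32, so the finish is 32 days.
P5 lies on that path, so at 6 days the path becomes 34 days.
The critical path is still P4→P5→P6→P8→P11; finish is now 34 days.

34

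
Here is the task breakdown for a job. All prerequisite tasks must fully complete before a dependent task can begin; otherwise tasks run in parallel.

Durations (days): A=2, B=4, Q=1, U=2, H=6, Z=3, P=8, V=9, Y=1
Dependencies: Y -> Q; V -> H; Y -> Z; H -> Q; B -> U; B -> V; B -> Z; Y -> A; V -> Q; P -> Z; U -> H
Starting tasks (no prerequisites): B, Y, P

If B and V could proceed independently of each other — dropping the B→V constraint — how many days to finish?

Original critical path: B→V→H→Q = 4+9+6+1 = 20 ⇒ 20 days.
Without B→V, V's earliest start moves from 4 to 0.
New critical path: V→H→Q = 9+6+1 = 16 ⇒ 16 days.

16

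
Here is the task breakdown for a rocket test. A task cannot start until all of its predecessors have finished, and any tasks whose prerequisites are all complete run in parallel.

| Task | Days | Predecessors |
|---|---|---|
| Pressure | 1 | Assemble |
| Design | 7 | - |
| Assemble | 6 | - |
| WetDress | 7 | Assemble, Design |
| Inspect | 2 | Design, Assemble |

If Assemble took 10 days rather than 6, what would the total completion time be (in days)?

As given, the longest chain is Design→WetDress = 7+7 = 14, so the finish is 14 days.
The longest path through Assemble is only 13 days, so Assemble has float 1.
New critical path: Assemble→WetDress = 10+7 = 17 ⇒ 17 days.

17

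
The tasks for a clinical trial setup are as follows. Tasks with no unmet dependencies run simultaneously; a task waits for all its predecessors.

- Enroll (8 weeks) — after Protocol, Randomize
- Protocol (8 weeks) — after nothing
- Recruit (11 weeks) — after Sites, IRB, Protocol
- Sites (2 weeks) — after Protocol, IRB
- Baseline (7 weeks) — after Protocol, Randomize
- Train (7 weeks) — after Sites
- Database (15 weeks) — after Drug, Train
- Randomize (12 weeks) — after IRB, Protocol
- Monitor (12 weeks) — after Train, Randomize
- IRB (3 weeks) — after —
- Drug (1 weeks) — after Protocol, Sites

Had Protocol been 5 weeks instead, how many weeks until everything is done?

The binding path is Protocol→Sites→Train→Database = 8+2+7+15 = 32; finish at 32 weeks.
Protocol is on the critical path; changing it to 5 makes that path 29 weeks.
That remains the longest chain; total 29 weeks.

29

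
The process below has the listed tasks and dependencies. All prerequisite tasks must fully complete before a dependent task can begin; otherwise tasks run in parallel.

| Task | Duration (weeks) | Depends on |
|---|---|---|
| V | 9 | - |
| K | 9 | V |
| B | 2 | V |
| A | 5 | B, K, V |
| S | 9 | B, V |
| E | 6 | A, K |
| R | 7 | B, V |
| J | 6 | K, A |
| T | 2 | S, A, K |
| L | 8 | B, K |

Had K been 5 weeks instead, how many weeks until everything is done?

25

Baseline: V→K→A→E = 9+9+5+6 = 29 → 29 weeks.
K is on the critical path; changing it to 5 makes that path 25 weeks.
The critical path is still V→K→A→E; finish is now 25 weeks.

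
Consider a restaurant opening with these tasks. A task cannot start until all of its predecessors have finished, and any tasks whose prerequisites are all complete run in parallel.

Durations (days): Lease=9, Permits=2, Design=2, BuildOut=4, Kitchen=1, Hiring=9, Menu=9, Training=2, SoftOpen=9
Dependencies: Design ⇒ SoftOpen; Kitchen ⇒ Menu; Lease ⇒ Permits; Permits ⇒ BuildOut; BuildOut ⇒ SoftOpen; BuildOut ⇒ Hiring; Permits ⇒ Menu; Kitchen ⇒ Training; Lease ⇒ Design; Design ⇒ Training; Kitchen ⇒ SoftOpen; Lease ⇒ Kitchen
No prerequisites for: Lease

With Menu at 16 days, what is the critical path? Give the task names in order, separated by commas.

The binding path is Lease→Permits→BuildOut→Hiring = 9+2+4+9 = 24; finish at 24 days.
Menu has 4 days of float (longest path through it is 20).
New critical path: Lease→Permits→Menu = 9+2+16 = 27 ⇒ 27 days.

Lease, Permits, Menu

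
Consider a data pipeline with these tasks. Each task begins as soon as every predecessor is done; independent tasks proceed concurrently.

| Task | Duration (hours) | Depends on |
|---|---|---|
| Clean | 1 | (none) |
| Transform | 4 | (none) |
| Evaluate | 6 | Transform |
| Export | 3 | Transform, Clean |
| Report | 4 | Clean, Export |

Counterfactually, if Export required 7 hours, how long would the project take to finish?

Critical path before the change: Transform→Export→Report = 4+3+4 = 11 giving 11 hours.
Export is on the critical path; changing it to 7 makes that path 15 hours.
No other chain overtakes it, so the finish is 15 hours.

15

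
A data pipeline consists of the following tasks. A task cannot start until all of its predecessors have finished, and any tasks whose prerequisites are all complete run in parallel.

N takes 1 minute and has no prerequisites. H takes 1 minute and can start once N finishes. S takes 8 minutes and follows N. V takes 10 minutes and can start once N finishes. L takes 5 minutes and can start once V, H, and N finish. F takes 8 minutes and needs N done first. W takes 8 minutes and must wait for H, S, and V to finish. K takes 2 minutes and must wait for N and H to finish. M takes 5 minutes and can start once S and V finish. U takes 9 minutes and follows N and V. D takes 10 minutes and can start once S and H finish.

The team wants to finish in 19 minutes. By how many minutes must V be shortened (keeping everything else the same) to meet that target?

Current finish: 20 minutes; target: 19.
V is on every critical path, so each minute cut from V cuts the finish by one (this holds down to a finish of 19).
Need 20 − 19 = 1 minute off V → V becomes 9 minutes, finish becomes 19.

1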